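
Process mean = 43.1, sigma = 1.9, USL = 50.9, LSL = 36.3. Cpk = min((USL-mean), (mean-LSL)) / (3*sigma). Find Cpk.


Cpu = (50.9 - 43.1) / (3 * 1.9) = 1.37
Cpl = (43.1 - 36.3) / (3 * 1.9) = 1.19
Cpk = min(1.37, 1.19) = 1.19

1.19


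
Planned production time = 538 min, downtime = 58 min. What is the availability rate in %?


Formula: Availability = (Planned Time - Downtime) / Planned Time * 100
Uptime = 538 - 58 = 480 min
Availability = 480 / 538 * 100 = 89.2%

89.2%


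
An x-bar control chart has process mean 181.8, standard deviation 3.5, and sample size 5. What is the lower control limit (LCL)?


LCL = 181.8 - 3 * 3.5 / sqrt(5)

177.1


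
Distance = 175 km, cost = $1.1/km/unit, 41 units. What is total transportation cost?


TC = dist * cost * units = 175 * 1.1 * 41 = $7892.50

$7892.50


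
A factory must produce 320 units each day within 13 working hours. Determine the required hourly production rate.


Formula: Production Rate = Daily Demand / Available Hours
Rate = 320 units/day / 13 hours/day
Rate = 24.6 units/hour

24.6 units/hour


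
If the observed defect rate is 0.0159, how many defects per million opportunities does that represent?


DPMO = defect_rate * 1000000 = 0.0159 * 1000000

15900


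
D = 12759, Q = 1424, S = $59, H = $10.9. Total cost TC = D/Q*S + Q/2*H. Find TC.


TC = 12759/1424 * 59 + 1424/2 * 10.9

$8289.44


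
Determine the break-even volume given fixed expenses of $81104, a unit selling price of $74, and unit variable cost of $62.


Formula: BEQ = Fixed Costs / (Price - Variable Cost)
Contribution margin = $74 - $62 = $12/unit
BEQ = ceil($81104 / $12/unit) = ceil(6758.67) = 6759 units

6759 units


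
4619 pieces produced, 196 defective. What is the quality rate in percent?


Formula: Quality Rate = Good Pieces / Total Pieces * 100
Good pieces = 4619 - 196 = 4423
QR = 4423 / 4619 * 100 = 95.8%

95.8%


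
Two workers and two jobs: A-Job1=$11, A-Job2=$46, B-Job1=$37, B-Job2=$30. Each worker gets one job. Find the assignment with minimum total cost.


Option 1: A->1 + B->2 = $11 + $30 = $41
Option 2: A->2 + B->1 = $46 + $37 = $83
Min cost = min($41, $83) = $41

$41


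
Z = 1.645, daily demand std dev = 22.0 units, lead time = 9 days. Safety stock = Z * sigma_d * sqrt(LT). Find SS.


Formula: SS = z * sigma_d * sqrt(LT)
sqrt(LT) = sqrt(9) = 3.0
SS = 1.645 * 22.0 * 3.0
SS = 108.6 units

108.6 units


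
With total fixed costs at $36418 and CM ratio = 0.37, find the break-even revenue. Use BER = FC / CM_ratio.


Formula: BER = Fixed Costs / Contribution Margin Ratio
BER = $36418 / 0.37
BER = $98427.03 (to the nearest cent)

$98427.03


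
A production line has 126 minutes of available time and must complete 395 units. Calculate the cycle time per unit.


Formula: CT = Available Time / Number of Units
CT = 126 min / 395 units
CT = 0.32 min/unit

0.32 min/unit


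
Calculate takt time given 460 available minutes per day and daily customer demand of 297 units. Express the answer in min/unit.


Formula: Takt Time = Available Production Time / Customer Demand
Takt = 460 min/day / 297 units/day
Takt = 1.55 min/unit

1.55 min/unit


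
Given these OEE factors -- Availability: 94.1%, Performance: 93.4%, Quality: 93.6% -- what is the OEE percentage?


Formula: OEE = Availability * Performance * Quality / 10000
A * P = 94.1% * 93.4% / 100 = 87.89%
OEE = 87.89% * 93.6% / 100 = 82.3%

82.3%


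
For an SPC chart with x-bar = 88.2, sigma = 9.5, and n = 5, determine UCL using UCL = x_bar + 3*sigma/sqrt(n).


UCL = 88.2 + 3 * 9.5 / sqrt(5)

100.95


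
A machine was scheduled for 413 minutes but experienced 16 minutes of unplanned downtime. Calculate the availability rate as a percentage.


Formula: Availability = (Planned Time - Downtime) / Planned Time * 100
Uptime = 413 - 16 = 397 min
Availability = 397 / 413 * 100 = 96.1%

96.1%


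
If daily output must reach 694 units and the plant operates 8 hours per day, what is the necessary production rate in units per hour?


Formula: Production Rate = Daily Demand / Available Hours
Rate = 694 units/day / 8 hours/day
Rate = 86.8 units/hour

86.8 units/hour


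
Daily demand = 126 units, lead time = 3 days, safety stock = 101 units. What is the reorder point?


Formula: ROP = (Daily Demand * Lead Time) + Safety Stock
Demand during lead time = 126 * 3 = 378 units
ROP = 378 + 101 = 479 units

479 units


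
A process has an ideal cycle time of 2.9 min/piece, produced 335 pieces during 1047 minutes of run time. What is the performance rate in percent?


Formula: Performance = (Ideal CT * Total Count) / Run Time * 100
Ideal output time = 2.9 * 335 = 971.5 min
Performance = 971.5 / 1047 * 100 = 92.8%

92.8%


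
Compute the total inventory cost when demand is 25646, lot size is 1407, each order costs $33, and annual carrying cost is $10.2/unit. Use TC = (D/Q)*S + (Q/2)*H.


TC = 25646/1407 * 33 + 1407/2 * 10.2

$7777.21


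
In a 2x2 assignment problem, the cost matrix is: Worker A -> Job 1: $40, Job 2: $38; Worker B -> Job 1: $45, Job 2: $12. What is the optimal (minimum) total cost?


Option 1: A->1 + B->2 = $40 + $12 = $52
Option 2: A->2 + B->1 = $38 + $45 = $83
Min cost = min($52, $83) = $52

$52


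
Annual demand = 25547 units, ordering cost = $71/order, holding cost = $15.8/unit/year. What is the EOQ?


Formula: EOQ = sqrt(2 * D * S / H)
Numerator: 2 * 25547 * 71 = 3627674
2DS/H = 3627674 / 15.8 = 229599.6
EOQ = sqrt(229599.6) = 479.2 units

479.2 units


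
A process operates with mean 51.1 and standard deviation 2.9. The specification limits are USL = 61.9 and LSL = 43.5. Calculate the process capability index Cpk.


Cpu = (61.9 - 51.1) / (3 * 2.9) = 1.24
Cpl = (51.1 - 43.5) / (3 * 2.9) = 0.87
Cpk = min(1.24, 0.87) = 0.87

0.87


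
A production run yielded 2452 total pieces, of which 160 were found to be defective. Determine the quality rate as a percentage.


Formula: Quality Rate = Good Pieces / Total Pieces * 100
Good pieces = 2452 - 160 = 2292
QR = 2292 / 2452 * 100 = 93.5%

93.5%


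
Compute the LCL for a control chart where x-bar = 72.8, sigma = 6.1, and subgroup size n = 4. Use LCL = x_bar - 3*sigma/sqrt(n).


LCL = 72.8 - 3 * 6.1 / sqrt(4)

63.65


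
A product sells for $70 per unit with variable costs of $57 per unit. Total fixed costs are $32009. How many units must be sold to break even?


Formula: BEQ = Fixed Costs / (Price - Variable Cost)
Contribution margin = $70 - $57 = $13/unit
BEQ = ceil($32009 / $13/unit) = ceil(2462.23) = 2463 units

2463 units


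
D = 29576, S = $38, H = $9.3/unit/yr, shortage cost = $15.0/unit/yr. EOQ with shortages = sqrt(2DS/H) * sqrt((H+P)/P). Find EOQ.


Formula: EOQ* = sqrt(2DS/H) * sqrt((H+P)/P)
Base EOQ = sqrt(2*29576*38/9.3) = 491.63 units
Correction = sqrt((9.3+15.0)/15.0) = 1.27279
EOQ* = 491.63 * 1.27279 = 625.7 units

625.7 units


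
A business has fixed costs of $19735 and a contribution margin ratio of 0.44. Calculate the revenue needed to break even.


Formula: BER = Fixed Costs / Contribution Margin Ratio
BER = $19735 / 0.44
BER = $44852.27 (to the nearest cent)

$44852.27


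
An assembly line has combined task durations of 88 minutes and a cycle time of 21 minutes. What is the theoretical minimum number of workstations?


Formula: N_min = ceil(Sum of Task Times / Cycle Time)
N_min = ceil(88 min / 21 min) = ceil(4.1905)
N_min = 5 stations

5


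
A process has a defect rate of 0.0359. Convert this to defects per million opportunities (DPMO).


DPMO = defect_rate * 1000000 = 0.0359 * 1000000

35900


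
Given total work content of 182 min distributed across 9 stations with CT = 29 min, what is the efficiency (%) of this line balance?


Formula: Efficiency = Sum of Task Times / (N_stations * CT) * 100
Total station capacity = 9 stations * 29 min = 261 min
Efficiency = 182 / 261 * 100 = 69.7%

69.7%


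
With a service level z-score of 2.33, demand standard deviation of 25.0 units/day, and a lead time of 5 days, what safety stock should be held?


Formula: SS = z * sigma_d * sqrt(LT)
sqrt(LT) = sqrt(5) = 2.2361
SS = 2.33 * 25.0 * 2.2361
SS = 130.3 units

130.3 units


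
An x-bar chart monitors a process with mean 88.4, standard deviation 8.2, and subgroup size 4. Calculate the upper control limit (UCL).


UCL = 88.4 + 3 * 8.2 / sqrt(4)

100.7


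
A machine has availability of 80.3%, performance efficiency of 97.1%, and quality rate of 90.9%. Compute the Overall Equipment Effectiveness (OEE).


Formula: OEE = Availability * Performance * Quality / 10000
A * P = 80.3% * 97.1% / 100 = 77.97%
OEE = 77.97% * 90.9% / 100 = 70.9%

70.9%


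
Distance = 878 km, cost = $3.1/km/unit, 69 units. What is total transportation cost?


TC = dist * cost * units = 878 * 3.1 * 69 = $187804.20

$187804.20


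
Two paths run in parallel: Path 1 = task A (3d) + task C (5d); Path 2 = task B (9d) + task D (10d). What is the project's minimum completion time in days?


Path 1 = 3 + 5 = 8 days
Path 2 = 9 + 10 = 19 days
Duration = max(8, 19) = 19 days

19 days


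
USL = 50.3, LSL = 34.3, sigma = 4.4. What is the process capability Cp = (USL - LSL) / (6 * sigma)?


Cp = (50.3 - 34.3) / (6 * 4.4)

0.61


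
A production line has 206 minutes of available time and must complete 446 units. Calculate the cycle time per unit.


Formula: CT = Available Time / Number of Units
CT = 206 min / 446 units
CT = 0.46 min/unit

0.46 min/unit


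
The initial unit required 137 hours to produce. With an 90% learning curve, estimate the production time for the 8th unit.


Formula: T_n = T_1 * (learning_rate)^(log2(n)) where learning_rate = rate/100
Doublings = log2(8) = 3
T_n = 137 * 0.9^3
T_n = 137 * 0.729 = 99.9 hours

99.9 hours


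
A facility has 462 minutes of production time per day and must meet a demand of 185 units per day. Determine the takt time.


Formula: Takt Time = Available Production Time / Customer Demand
Takt = 462 min/day / 185 units/day
Takt = 2.5 min/unit

2.5 min/unit


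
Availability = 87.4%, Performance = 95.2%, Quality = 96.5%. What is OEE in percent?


Formula: OEE = Availability * Performance * Quality / 10000
A * P = 87.4% * 95.2% / 100 = 83.2%
OEE = 83.2% * 96.5% / 100 = 80.3%

80.3%


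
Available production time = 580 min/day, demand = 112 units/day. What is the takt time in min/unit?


Formula: Takt Time = Available Production Time / Customer Demand
Takt = 580 min/day / 112 units/day
Takt = 5.18 min/unit

5.18 min/unit


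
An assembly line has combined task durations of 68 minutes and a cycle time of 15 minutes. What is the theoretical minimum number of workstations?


Formula: N_min = ceil(Sum of Task Times / Cycle Time)
N_min = ceil(68 min / 15 min) = ceil(4.5333)
N_min = 5 stations

5


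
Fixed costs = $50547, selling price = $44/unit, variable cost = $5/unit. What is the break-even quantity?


Formula: BEQ = Fixed Costs / (Price - Variable Cost)
Contribution margin = $44 - $5 = $39/unit
BEQ = ceil($50547 / $39/unit) = ceil(1296.08) = 1297 units

1297 units


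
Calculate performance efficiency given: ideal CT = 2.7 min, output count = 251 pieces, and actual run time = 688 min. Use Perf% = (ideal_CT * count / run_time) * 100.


Formula: Performance = (Ideal CT * Total Count) / Run Time * 100
Ideal output time = 2.7 * 251 = 677.7 min
Performance = 677.7 / 688 * 100 = 98.5%

98.5%


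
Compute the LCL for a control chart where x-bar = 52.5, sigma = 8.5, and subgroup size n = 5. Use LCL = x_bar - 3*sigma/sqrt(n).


LCL = 52.5 - 3 * 8.5 / sqrt(5)

41.1


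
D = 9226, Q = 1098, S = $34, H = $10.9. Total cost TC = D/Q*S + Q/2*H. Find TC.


TC = 9226/1098 * 34 + 1098/2 * 10.9

$6269.79


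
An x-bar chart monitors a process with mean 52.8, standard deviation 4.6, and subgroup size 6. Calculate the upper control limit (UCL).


UCL = 52.8 + 3 * 4.6 / sqrt(6)

58.43


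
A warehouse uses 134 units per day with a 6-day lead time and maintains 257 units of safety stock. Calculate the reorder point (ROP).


Formula: ROP = (Daily Demand * Lead Time) + Safety Stock
Demand during lead time = 134 * 6 = 804 units
ROP = 804 + 257 = 1061 units

1061 units


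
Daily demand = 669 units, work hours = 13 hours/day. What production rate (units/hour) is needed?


Formula: Production Rate = Daily Demand / Available Hours
Rate = 669 units/day / 13 hours/day
Rate = 51.5 units/hour

51.5 units/hour


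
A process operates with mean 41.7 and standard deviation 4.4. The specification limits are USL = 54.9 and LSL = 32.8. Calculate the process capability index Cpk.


Cpu = (54.9 - 41.7) / (3 * 4.4) = 1.0
Cpl = (41.7 - 32.8) / (3 * 4.4) = 0.67
Cpk = min(1.0, 0.67) = 0.67

0.67


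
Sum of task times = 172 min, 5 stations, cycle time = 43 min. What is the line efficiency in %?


Formula: Efficiency = Sum of Task Times / (N_stations * CT) * 100
Total station capacity = 5 stations * 43 min = 215 min
Efficiency = 172 / 215 * 100 = 80.0%

80.0%


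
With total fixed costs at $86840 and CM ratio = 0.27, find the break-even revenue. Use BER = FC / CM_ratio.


Formula: BER = Fixed Costs / Contribution Margin Ratio
BER = $86840 / 0.27
BER = $321629.63 (to the nearest cent)

$321629.63


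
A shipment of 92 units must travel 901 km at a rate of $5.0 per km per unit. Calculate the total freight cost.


TC = dist * cost * units = 901 * 5.0 * 92 = $414460.00

$414460.00


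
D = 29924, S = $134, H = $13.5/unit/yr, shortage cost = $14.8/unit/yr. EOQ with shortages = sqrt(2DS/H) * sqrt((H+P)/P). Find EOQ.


Formula: EOQ* = sqrt(2DS/H) * sqrt((H+P)/P)
Base EOQ = sqrt(2*29924*134/13.5) = 770.74 units
Correction = sqrt((13.5+14.8)/14.8) = 1.38281
EOQ* = 770.74 * 1.38281 = 1065.8 units

1065.8 units


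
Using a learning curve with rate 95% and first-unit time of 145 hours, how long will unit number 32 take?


Formula: T_n = T_1 * (learning_rate)^(log2(n)) where learning_rate = rate/100
Doublings = log2(32) = 5
T_n = 145 * 0.95^5
T_n = 145 * 0.7738 = 112.2 hours

112.2 hours


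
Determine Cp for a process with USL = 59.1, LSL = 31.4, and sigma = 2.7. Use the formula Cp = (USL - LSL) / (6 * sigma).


Cp = (59.1 - 31.4) / (6 * 2.7)

1.71


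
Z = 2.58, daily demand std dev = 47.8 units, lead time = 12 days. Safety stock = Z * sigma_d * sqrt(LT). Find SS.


Formula: SS = z * sigma_d * sqrt(LT)
sqrt(LT) = sqrt(12) = 3.4641
SS = 2.58 * 47.8 * 3.4641
SS = 427.2 units

427.2 units


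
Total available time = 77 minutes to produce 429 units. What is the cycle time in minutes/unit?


Formula: CT = Available Time / Number of Units
CT = 77 min / 429 units
CT = 0.18 min/unit

0.18 min/unit


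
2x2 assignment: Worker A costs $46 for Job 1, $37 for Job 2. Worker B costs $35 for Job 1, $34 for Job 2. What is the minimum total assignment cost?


Option 1: A->1 + B->2 = $46 + $34 = $80
Option 2: A->2 + B->1 = $37 + $35 = $72
Min cost = min($80, $72) = $72

$72


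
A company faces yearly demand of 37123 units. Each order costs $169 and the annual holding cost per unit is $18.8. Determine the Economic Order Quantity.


Formula: EOQ = sqrt(2 * D * S / H)
Numerator: 2 * 37123 * 169 = 12547574
2DS/H = 12547574 / 18.8 = 667424.1
EOQ = sqrt(667424.1) = 817.0 units

817.0 units


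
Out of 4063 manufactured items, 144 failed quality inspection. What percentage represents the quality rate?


Formula: Quality Rate = Good Pieces / Total Pieces * 100
Good pieces = 4063 - 144 = 3919
QR = 3919 / 4063 * 100 = 96.5%

96.5%


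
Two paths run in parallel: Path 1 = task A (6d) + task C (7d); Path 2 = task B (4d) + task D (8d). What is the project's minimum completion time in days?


Path 1 = 6 + 7 = 13 days
Path 2 = 4 + 8 = 12 days
Duration = max(13, 12) = 13 days

13 days


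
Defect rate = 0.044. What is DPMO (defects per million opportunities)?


DPMO = defect_rate * 1000000 = 0.044 * 1000000

44000


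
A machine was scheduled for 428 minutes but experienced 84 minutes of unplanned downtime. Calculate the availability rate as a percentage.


Formula: Availability = (Planned Time - Downtime) / Planned Time * 100
Uptime = 428 - 84 = 344 min
Availability = 344 / 428 * 100 = 80.4%

80.4%


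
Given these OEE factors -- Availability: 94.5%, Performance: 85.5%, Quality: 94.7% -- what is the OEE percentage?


Formula: OEE = Availability * Performance * Quality / 10000
A * P = 94.5% * 85.5% / 100 = 80.8%
OEE = 80.8% * 94.7% / 100 = 76.5%

76.5%


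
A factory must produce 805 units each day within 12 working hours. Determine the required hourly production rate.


Formula: Production Rate = Daily Demand / Available Hours
Rate = 805 units/day / 12 hours/day
Rate = 67.1 units/hour

67.1 units/hour


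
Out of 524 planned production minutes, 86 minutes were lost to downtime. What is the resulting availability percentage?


Formula: Availability = (Planned Time - Downtime) / Planned Time * 100
Uptime = 524 - 86 = 438 min
Availability = 438 / 524 * 100 = 83.6%

83.6%


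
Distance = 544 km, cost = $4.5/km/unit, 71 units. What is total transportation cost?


TC = dist * cost * units = 544 * 4.5 * 71 = $173808.00

$173808.00


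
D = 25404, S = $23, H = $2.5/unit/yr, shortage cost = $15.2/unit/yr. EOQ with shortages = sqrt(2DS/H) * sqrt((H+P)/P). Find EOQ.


Formula: EOQ* = sqrt(2DS/H) * sqrt((H+P)/P)
Base EOQ = sqrt(2*25404*23/2.5) = 683.69 units
Correction = sqrt((2.5+15.2)/15.2) = 1.07911
EOQ* = 683.69 * 1.07911 = 737.8 units

737.8 units


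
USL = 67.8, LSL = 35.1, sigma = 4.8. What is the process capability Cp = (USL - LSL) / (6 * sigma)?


Cp = (67.8 - 35.1) / (6 * 4.8)

1.14


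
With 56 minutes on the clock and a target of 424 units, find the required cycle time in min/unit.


Formula: CT = Available Time / Number of Units
CT = 56 min / 424 units
CT = 0.13 min/unit

0.13 min/unit


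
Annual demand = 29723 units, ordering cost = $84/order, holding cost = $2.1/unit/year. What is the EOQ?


Formula: EOQ = sqrt(2 * D * S / H)
Numerator: 2 * 29723 * 84 = 4993464
2DS/H = 4993464 / 2.1 = 2377840.0
EOQ = sqrt(2377840.0) = 1542.0 units

1542.0 units


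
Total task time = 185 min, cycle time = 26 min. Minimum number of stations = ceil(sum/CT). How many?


Formula: N_min = ceil(Sum of Task Times / Cycle Time)
N_min = ceil(185 min / 26 min) = ceil(7.1154)
N_min = 8 stations

8


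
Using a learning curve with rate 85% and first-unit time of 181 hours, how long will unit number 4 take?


Formula: T_n = T_1 * (learning_rate)^(log2(n)) where learning_rate = rate/100
Doublings = log2(4) = 2
T_n = 181 * 0.85^2
T_n = 181 * 0.7225 = 130.8 hours

130.8 hours


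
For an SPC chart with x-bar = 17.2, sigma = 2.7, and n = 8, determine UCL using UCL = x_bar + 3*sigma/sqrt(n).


UCL = 17.2 + 3 * 2.7 / sqrt(8)

20.06


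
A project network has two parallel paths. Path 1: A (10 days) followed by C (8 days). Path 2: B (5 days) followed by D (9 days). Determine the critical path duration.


Path 1 = 10 + 8 = 18 days
Path 2 = 5 + 9 = 14 days
Duration = max(18, 14) = 18 days

18 days


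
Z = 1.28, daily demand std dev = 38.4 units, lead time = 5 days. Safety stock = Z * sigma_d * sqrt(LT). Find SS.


Formula: SS = z * sigma_d * sqrt(LT)
sqrt(LT) = sqrt(5) = 2.2361
SS = 1.28 * 38.4 * 2.2361
SS = 109.9 units

109.9 units


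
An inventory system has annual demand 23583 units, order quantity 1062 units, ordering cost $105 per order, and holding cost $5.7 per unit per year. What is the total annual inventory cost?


TC = 23583/1062 * 105 + 1062/2 * 5.7

$5358.35


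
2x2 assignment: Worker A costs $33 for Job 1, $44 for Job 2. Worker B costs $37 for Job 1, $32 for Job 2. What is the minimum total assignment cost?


Option 1: A->1 + B->2 = $33 + $32 = $65
Option 2: A->2 + B->1 = $44 + $37 = $81
Min cost = min($65, $81) = $65

$65


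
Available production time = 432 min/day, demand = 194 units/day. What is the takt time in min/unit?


Formula: Takt Time = Available Production Time / Customer Demand
Takt = 432 min/day / 194 units/day
Takt = 2.23 min/unit

2.23 min/unit


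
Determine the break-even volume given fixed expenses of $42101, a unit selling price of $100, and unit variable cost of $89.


Formula: BEQ = Fixed Costs / (Price - Variable Cost)
Contribution margin = $100 - $89 = $11/unit
BEQ = ceil($42101 / $11/unit) = ceil(3827.36) = 3828 units

3828 units


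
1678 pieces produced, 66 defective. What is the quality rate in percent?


Formula: Quality Rate = Good Pieces / Total Pieces * 100
Good pieces = 1678 - 66 = 1612
QR = 1612 / 1678 * 100 = 96.1%

96.1%


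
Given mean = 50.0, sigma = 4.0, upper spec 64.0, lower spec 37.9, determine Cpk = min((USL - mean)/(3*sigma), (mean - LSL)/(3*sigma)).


Cpu = (64.0 - 50.0) / (3 * 4.0) = 1.17
Cpl = (50.0 - 37.9) / (3 * 4.0) = 1.01
Cpk = min(1.17, 1.01) = 1.01

1.01


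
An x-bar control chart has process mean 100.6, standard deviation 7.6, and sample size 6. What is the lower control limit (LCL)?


LCL = 100.6 - 3 * 7.6 / sqrt(6)

91.29


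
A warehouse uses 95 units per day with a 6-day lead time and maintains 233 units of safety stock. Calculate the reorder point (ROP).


Formula: ROP = (Daily Demand * Lead Time) + Safety Stock
Demand during lead time = 95 * 6 = 570 units
ROP = 570 + 233 = 803 units

803 units


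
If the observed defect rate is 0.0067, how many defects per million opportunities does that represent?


DPMO = defect_rate * 1000000 = 0.0067 * 1000000

6700


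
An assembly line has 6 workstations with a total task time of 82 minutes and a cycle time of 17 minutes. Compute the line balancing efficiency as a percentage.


Formula: Efficiency = Sum of Task Times / (N_stations * CT) * 100
Total station capacity = 6 stations * 17 min = 102 min
Efficiency = 82 / 102 * 100 = 80.4%

80.4%


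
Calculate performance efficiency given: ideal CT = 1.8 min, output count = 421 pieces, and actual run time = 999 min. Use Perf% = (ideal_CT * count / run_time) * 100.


Formula: Performance = (Ideal CT * Total Count) / Run Time * 100
Ideal output time = 1.8 * 421 = 757.8 min
Performance = 757.8 / 999 * 100 = 75.9%

75.9%


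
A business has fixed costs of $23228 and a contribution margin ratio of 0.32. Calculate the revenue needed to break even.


Formula: BER = Fixed Costs / Contribution Margin Ratio
BER = $23228 / 0.32
BER = $72587.50 (to the nearest cent)

$72587.50


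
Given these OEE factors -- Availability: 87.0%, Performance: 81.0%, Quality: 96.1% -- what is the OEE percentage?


Formula: OEE = Availability * Performance * Quality / 10000
A * P = 87.0% * 81.0% / 100 = 70.47%
OEE = 70.47% * 96.1% / 100 = 67.7%

67.7%


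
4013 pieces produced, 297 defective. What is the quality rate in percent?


Formula: Quality Rate = Good Pieces / Total Pieces * 100
Good pieces = 4013 - 297 = 3716
QR = 3716 / 4013 * 100 = 92.6%

92.6%


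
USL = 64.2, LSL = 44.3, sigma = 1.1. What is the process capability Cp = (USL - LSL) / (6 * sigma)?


Cp = (64.2 - 44.3) / (6 * 1.1)

3.02


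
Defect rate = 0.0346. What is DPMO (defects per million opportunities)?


DPMO = defect_rate * 1000000 = 0.0346 * 1000000

34600


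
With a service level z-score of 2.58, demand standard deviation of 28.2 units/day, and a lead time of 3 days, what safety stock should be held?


Formula: SS = z * sigma_d * sqrt(LT)
sqrt(LT) = sqrt(3) = 1.7321
SS = 2.58 * 28.2 * 1.7321
SS = 126.0 units

126.0 units


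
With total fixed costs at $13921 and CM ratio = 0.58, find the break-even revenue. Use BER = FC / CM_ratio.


Formula: BER = Fixed Costs / Contribution Margin Ratio
BER = $13921 / 0.58
BER = $24001.72 (to the nearest cent)

$24001.72


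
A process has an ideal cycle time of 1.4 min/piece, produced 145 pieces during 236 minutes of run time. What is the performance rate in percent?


Formula: Performance = (Ideal CT * Total Count) / Run Time * 100
Ideal output time = 1.4 * 145 = 203.0 min
Performance = 203.0 / 236 * 100 = 86.0%

86.0%


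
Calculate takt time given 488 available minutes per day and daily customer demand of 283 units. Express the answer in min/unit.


Formula: Takt Time = Available Production Time / Customer Demand
Takt = 488 min/day / 283 units/day
Takt = 1.72 min/unit

1.72 min/unit


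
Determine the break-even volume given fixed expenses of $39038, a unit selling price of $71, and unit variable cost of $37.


Formula: BEQ = Fixed Costs / (Price - Variable Cost)
Contribution margin = $71 - $37 = $34/unit
BEQ = ceil($39038 / $34/unit) = ceil(1148.18) = 1149 units

1149 units


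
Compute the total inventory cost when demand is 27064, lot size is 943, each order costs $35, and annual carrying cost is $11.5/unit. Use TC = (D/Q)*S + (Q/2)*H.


TC = 27064/943 * 35 + 943/2 * 11.5

$6426.75


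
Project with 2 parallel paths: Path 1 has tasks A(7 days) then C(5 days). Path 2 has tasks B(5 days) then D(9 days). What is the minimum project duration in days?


Path 1 = 7 + 5 = 12 days
Path 2 = 5 + 9 = 14 days
Duration = max(12, 14) = 14 days

14 days


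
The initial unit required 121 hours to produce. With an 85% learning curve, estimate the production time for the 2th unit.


Formula: T_n = T_1 * (learning_rate)^(log2(n)) where learning_rate = rate/100
Doublings = log2(2) = 1
T_n = 121 * 0.85^1
T_n = 121 * 0.85 = 102.9 hours

102.9 hours


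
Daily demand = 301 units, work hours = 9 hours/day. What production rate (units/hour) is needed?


Formula: Production Rate = Daily Demand / Available Hours
Rate = 301 units/day / 9 hours/day
Rate = 33.4 units/hour

33.4 units/hour


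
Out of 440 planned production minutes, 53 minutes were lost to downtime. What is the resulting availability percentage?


Formula: Availability = (Planned Time - Downtime) / Planned Time * 100
Uptime = 440 - 53 = 387 min
Availability = 387 / 440 * 100 = 88.0%

88.0%


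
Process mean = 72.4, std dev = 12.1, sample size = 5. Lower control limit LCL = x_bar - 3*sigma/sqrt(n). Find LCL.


LCL = 72.4 - 3 * 12.1 / sqrt(5)

56.17


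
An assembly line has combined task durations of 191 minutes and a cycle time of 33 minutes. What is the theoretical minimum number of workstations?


Formula: N_min = ceil(Sum of Task Times / Cycle Time)
N_min = ceil(191 min / 33 min) = ceil(5.7879)
N_min = 6 stations

6


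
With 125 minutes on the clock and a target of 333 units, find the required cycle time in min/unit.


Formula: CT = Available Time / Number of Units
CT = 125 min / 333 units
CT = 0.38 min/unit

0.38 min/unit


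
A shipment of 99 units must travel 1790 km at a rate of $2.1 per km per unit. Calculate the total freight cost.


TC = dist * cost * units = 1790 * 2.1 * 99 = $372141.00

$372141.00


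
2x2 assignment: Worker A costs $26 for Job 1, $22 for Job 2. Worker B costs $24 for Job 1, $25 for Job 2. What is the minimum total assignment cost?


Option 1: A->1 + B->2 = $26 + $25 = $51
Option 2: A->2 + B->1 = $22 + $24 = $46
Min cost = min($51, $46) = $46

$46


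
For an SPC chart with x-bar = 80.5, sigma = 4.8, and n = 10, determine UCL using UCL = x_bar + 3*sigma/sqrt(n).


UCL = 80.5 + 3 * 4.8 / sqrt(10)

85.05


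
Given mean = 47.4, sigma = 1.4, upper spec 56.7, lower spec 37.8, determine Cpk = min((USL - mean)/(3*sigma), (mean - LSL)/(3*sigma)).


Cpu = (56.7 - 47.4) / (3 * 1.4) = 2.21
Cpl = (47.4 - 37.8) / (3 * 1.4) = 2.29
Cpk = min(2.21, 2.29) = 2.21

2.21


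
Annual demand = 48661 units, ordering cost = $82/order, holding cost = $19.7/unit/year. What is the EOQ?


Formula: EOQ = sqrt(2 * D * S / H)
Numerator: 2 * 48661 * 82 = 7980404
2DS/H = 7980404 / 19.7 = 405096.6
EOQ = sqrt(405096.6) = 636.5 units

636.5 units


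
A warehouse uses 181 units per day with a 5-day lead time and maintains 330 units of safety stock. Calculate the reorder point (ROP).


Formula: ROP = (Daily Demand * Lead Time) + Safety Stock
Demand during lead time = 181 * 5 = 905 units
ROP = 905 + 330 = 1235 units

1235 units


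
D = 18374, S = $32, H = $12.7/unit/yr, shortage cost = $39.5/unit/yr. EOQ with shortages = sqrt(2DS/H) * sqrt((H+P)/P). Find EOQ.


Formula: EOQ* = sqrt(2DS/H) * sqrt((H+P)/P)
Base EOQ = sqrt(2*18374*32/12.7) = 304.29 units
Correction = sqrt((12.7+39.5)/39.5) = 1.14957
EOQ* = 304.29 * 1.14957 = 349.8 units

349.8 units


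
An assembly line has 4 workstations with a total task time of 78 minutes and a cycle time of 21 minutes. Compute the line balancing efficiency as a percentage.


Formula: Efficiency = Sum of Task Times / (N_stations * CT) * 100
Total station capacity = 4 stations * 21 min = 84 min
Efficiency = 78 / 84 * 100 = 92.9%

92.9%


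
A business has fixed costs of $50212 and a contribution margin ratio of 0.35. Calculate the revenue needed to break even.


Formula: BER = Fixed Costs / Contribution Margin Ratio
BER = $50212 / 0.35
BER = $143462.86 (to the nearest cent)

$143462.86


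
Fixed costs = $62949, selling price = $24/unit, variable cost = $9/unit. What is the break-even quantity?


Formula: BEQ = Fixed Costs / (Price - Variable Cost)
Contribution margin = $24 - $9 = $15/unit
BEQ = ceil($62949 / $15/unit) = ceil(4196.6) = 4197 units

4197 units


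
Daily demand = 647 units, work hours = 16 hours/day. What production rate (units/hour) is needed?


Formula: Production Rate = Daily Demand / Available Hours
Rate = 647 units/day / 16 hours/day
Rate = 40.4 units/hour

40.4 units/hour


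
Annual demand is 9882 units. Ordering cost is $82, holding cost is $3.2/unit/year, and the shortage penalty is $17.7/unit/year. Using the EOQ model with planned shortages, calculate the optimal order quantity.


Formula: EOQ* = sqrt(2DS/H) * sqrt((H+P)/P)
Base EOQ = sqrt(2*9882*82/3.2) = 711.65 units
Correction = sqrt((3.2+17.7)/17.7) = 1.08664
EOQ* = 711.65 * 1.08664 = 773.3 units

773.3 units


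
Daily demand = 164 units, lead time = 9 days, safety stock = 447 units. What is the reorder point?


Formula: ROP = (Daily Demand * Lead Time) + Safety Stock
Demand during lead time = 164 * 9 = 1476 units
ROP = 1476 + 447 = 1923 units

1923 units


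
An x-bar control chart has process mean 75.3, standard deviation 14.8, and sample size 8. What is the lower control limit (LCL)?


LCL = 75.3 - 3 * 14.8 / sqrt(8)

59.6


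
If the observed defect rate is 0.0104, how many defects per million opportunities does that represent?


DPMO = defect_rate * 1000000 = 0.0104 * 1000000

10400


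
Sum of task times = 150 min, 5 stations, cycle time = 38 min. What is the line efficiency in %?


Formula: Efficiency = Sum of Task Times / (N_stations * CT) * 100
Total station capacity = 5 stations * 38 min = 190 min
Efficiency = 150 / 190 * 100 = 78.9%

78.9%


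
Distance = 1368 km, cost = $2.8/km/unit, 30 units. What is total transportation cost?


TC = dist * cost * units = 1368 * 2.8 * 30 = $114912.00

$114912.00


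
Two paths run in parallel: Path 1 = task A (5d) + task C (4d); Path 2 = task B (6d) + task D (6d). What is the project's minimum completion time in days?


Path 1 = 5 + 4 = 9 days
Path 2 = 6 + 6 = 12 days
Duration = max(9, 12) = 12 days

12 days


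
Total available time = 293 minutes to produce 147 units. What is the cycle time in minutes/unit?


Formula: CT = Available Time / Number of Units
CT = 293 min / 147 units
CT = 1.99 min/unit

1.99 min/unit


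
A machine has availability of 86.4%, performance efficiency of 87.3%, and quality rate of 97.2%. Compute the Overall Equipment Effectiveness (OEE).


Formula: OEE = Availability * Performance * Quality / 10000
A * P = 86.4% * 87.3% / 100 = 75.43%
OEE = 75.43% * 97.2% / 100 = 73.3%

73.3%


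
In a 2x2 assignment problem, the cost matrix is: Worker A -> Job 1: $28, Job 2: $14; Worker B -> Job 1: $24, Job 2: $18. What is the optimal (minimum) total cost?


Option 1: A->1 + B->2 = $28 + $18 = $46
Option 2: A->2 + B->1 = $14 + $24 = $38
Min cost = min($46, $38) = $38

$38


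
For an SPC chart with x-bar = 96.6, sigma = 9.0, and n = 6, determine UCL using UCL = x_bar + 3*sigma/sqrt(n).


UCL = 96.6 + 3 * 9.0 / sqrt(6)

107.62


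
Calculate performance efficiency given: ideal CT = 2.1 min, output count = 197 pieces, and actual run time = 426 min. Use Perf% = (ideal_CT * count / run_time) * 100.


Formula: Performance = (Ideal CT * Total Count) / Run Time * 100
Ideal output time = 2.1 * 197 = 413.7 min
Performance = 413.7 / 426 * 100 = 97.1%

97.1%


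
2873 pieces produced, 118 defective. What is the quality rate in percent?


Formula: Quality Rate = Good Pieces / Total Pieces * 100
Good pieces = 2873 - 118 = 2755
QR = 2755 / 2873 * 100 = 95.9%

95.9%


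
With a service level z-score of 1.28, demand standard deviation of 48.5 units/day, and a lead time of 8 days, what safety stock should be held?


Formula: SS = z * sigma_d * sqrt(LT)
sqrt(LT) = sqrt(8) = 2.8284
SS = 1.28 * 48.5 * 2.8284
SS = 175.6 units

175.6 units


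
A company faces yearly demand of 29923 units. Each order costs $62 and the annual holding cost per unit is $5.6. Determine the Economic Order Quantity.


Formula: EOQ = sqrt(2 * D * S / H)
Numerator: 2 * 29923 * 62 = 3710452
2DS/H = 3710452 / 5.6 = 662580.7
EOQ = sqrt(662580.7) = 814.0 units

814.0 units


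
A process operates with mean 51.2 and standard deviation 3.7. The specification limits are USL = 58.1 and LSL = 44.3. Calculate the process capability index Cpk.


Cpu = (58.1 - 51.2) / (3 * 3.7) = 0.62
Cpl = (51.2 - 44.3) / (3 * 3.7) = 0.62
Cpk = min(0.62, 0.62) = 0.62

0.62


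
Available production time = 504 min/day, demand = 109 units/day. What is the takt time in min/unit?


Formula: Takt Time = Available Production Time / Customer Demand
Takt = 504 min/day / 109 units/day
Takt = 4.62 min/unit

4.62 min/unit


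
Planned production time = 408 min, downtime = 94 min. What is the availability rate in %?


Formula: Availability = (Planned Time - Downtime) / Planned Time * 100
Uptime = 408 - 94 = 314 min
Availability = 314 / 408 * 100 = 77.0%

77.0%


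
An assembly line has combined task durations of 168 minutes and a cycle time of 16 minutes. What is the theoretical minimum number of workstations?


Formula: N_min = ceil(Sum of Task Times / Cycle Time)
N_min = ceil(168 min / 16 min) = ceil(10.5)
N_min = 11 stations

11


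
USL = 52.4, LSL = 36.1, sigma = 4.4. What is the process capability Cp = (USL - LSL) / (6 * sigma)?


Cp = (52.4 - 36.1) / (6 * 4.4)

0.62


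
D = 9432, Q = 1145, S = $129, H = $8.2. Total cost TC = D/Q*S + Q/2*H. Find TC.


TC = 9432/1145 * 129 + 1145/2 * 8.2

$5757.14


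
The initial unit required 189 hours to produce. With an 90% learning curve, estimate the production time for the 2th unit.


Formula: T_n = T_1 * (learning_rate)^(log2(n)) where learning_rate = rate/100
Doublings = log2(2) = 1
T_n = 189 * 0.9^1
T_n = 189 * 0.9 = 170.1 hours

170.1 hours


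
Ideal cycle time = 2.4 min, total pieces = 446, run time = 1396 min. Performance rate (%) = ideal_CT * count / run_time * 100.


Formula: Performance = (Ideal CT * Total Count) / Run Time * 100
Ideal output time = 2.4 * 446 = 1070.4 min
Performance = 1070.4 / 1396 * 100 = 76.7%

76.7%


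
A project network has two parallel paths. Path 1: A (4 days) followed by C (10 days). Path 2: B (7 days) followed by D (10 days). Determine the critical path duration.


Path 1 = 4 + 10 = 14 days
Path 2 = 7 + 10 = 17 days
Duration = max(14, 17) = 17 days

17 days


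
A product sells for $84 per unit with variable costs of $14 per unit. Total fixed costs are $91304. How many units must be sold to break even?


Formula: BEQ = Fixed Costs / (Price - Variable Cost)
Contribution margin = $84 - $14 = $70/unit
BEQ = ceil($91304 / $70/unit) = ceil(1304.34) = 1305 units

1305 units


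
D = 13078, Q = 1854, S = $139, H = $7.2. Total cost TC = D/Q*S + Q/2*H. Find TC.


TC = 13078/1854 * 139 + 1854/2 * 7.2

$7654.90


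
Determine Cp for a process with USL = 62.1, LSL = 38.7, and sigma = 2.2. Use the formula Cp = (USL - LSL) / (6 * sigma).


Cp = (62.1 - 38.7) / (6 * 2.2)

1.77


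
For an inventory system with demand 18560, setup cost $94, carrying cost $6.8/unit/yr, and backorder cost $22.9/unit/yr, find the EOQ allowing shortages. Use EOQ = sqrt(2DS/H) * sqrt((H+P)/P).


Formula: EOQ* = sqrt(2DS/H) * sqrt((H+P)/P)
Base EOQ = sqrt(2*18560*94/6.8) = 716.33 units
Correction = sqrt((6.8+22.9)/22.9) = 1.13883
EOQ* = 716.33 * 1.13883 = 815.8 units

815.8 units


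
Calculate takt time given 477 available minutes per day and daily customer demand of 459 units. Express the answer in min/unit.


Formula: Takt Time = Available Production Time / Customer Demand
Takt = 477 min/day / 459 units/day
Takt = 1.04 min/unit

1.04 min/unit


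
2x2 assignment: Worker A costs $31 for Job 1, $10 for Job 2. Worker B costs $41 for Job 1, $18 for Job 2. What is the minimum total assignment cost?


Option 1: A->1 + B->2 = $31 + $18 = $49
Option 2: A->2 + B->1 = $10 + $41 = $51
Min cost = min($49, $51) = $49

$49


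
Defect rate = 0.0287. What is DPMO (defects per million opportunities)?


DPMO = defect_rate * 1000000 = 0.0287 * 1000000

28700


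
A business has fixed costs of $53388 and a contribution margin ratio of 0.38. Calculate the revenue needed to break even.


Formula: BER = Fixed Costs / Contribution Margin Ratio
BER = $53388 / 0.38
BER = $140494.74 (to the nearest cent)

$140494.74


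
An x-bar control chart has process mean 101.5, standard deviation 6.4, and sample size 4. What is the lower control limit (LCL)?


LCL = 101.5 - 3 * 6.4 / sqrt(4)

91.9


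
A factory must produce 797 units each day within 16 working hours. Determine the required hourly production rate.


Formula: Production Rate = Daily Demand / Available Hours
Rate = 797 units/day / 16 hours/day
Rate = 49.8 units/hour

49.8 units/hour


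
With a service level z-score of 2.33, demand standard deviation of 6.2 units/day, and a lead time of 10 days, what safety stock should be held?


Formula: SS = z * sigma_d * sqrt(LT)
sqrt(LT) = sqrt(10) = 3.1623
SS = 2.33 * 6.2 * 3.1623
SS = 45.7 units

45.7 units


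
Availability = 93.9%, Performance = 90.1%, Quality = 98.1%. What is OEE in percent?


Formula: OEE = Availability * Performance * Quality / 10000
A * P = 93.9% * 90.1% / 100 = 84.6%
OEE = 84.6% * 98.1% / 100 = 83.0%

83.0%


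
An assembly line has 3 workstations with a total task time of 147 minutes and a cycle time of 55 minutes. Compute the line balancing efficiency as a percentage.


Formula: Efficiency = Sum of Task Times / (N_stations * CT) * 100
Total station capacity = 3 stations * 55 min = 165 min
Efficiency = 147 / 165 * 100 = 89.1%

89.1%


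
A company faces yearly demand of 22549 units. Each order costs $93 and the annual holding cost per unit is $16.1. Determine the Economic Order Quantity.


Formula: EOQ = sqrt(2 * D * S / H)
Numerator: 2 * 22549 * 93 = 4194114
2DS/H = 4194114 / 16.1 = 260504.0
EOQ = sqrt(260504.0) = 510.4 units

510.4 units


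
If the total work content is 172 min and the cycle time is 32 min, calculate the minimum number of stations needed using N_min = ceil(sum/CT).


Formula: N_min = ceil(Sum of Task Times / Cycle Time)
N_min = ceil(172 min / 32 min) = ceil(5.375)
N_min = 6 stations

6


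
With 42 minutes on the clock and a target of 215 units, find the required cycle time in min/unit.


Formula: CT = Available Time / Number of Units
CT = 42 min / 215 units
CT = 0.2 min/unit

0.2 min/unit


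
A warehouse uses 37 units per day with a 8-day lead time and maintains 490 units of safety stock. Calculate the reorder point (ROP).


Formula: ROP = (Daily Demand * Lead Time) + Safety Stock
Demand during lead time = 37 * 8 = 296 units
ROP = 296 + 490 = 786 units

786 units
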